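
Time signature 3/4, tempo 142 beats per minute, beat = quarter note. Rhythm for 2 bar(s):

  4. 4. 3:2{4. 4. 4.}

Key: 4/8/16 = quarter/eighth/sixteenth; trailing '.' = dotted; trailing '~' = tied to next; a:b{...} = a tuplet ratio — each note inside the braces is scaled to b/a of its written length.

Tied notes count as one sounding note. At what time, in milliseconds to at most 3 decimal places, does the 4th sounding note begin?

1. 0.0ms @ 0 + 633.803ms (3/2)
2. 633.803ms @ 3/2 + 633.803ms (3/2)
3. 1267.606ms @ 3 + 422.535ms (1)
4. 1690.141ms @ 4 + 422.535ms (1)
5. 2112.676ms @ 5 + 422.535ms (1)

note 4 onset = 4b = 1690.141ms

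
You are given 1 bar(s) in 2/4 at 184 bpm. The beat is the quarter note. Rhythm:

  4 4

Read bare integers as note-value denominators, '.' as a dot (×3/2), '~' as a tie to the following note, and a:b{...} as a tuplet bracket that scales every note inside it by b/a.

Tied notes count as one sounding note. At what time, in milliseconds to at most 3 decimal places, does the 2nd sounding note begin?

note 2 onset = 1b = 326.087ms

1. 0.0ms @ 0 + 326.087ms (1)
2. 326.087ms @ 1 + 326.087ms (1)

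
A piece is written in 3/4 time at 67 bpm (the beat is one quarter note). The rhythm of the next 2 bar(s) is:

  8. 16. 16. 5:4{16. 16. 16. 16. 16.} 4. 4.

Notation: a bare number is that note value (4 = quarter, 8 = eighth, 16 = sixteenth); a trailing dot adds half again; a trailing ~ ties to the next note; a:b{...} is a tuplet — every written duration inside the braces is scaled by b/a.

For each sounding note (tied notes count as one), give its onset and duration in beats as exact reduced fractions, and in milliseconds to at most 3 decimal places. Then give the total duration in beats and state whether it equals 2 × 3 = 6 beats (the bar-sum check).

1) 0.0ms=0b +671.642ms=3/4b
2) 671.642ms=3/4b +335.821ms=3/8b
3) 1007.463ms=9/8b +335.821ms=3/8b
4) 1343.284ms=3/2b +268.657ms=3/10b
5) 1611.94ms=9/5b +268.657ms=3/10b
6) 1880.597ms=21/10b +268.657ms=3/10b
7) 2149.254ms=12/5b +268.657ms=3/10b
8) 2417.91ms=27/10b +268.657ms=3/10b
9) 2686.567ms=3b +1343.284ms=3/2b
10) 4029.851ms=9/2b +1343.284ms=3/2b
Σ=6b of 6 (67bpm 3/4) — PASS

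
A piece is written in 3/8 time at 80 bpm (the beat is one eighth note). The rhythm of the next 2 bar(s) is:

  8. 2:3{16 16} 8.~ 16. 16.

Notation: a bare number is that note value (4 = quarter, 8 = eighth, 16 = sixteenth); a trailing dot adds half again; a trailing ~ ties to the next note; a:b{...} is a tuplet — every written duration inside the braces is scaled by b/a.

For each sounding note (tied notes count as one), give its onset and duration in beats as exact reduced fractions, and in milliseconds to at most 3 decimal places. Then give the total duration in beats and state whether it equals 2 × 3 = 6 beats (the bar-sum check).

1) 0.0ms=0b +1125.0ms=3/2b
2) 1125.0ms=3/2b +562.5ms=3/4b
3) 1687.5ms=9/4b +562.5ms=3/4b
4) 2250.0ms=3b +1687.5ms=9/4b
5) 3937.5ms=21/4b +562.5ms=3/4b
Σ=6b of 6 (80bpm 3/8) — PASS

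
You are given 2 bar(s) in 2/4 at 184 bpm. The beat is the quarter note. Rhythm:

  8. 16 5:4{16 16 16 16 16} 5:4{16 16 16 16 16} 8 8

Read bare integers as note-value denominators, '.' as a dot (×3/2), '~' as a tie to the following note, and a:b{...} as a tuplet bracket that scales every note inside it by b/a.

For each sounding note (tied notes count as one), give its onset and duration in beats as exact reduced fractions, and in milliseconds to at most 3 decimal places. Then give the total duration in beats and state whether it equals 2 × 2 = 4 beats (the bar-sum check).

1) 0.0ms=0b +244.565ms=3/4b
2) 244.565ms=3/4b +81.522ms=1/4b
3) 326.087ms=1b +65.217ms=1/5b
4) 391.304ms=6/5b +65.217ms=1/5b
5) 456.522ms=7/5b +65.217ms=1/5b
6) 521.739ms=8/5b +65.217ms=1/5b
7) 586.957ms=9/5b +65.217ms=1/5b
8) 652.174ms=2b +65.217ms=1/5b
9) 717.391ms=11/5b +65.217ms=1/5b
10) 782.609ms=12/5b +65.217ms=1/5b
11) 847.826ms=13/5b +65.217ms=1/5b
12) 913.043ms=14/5b +65.217ms=1/5b
13) 978.261ms=3b +163.043ms=1/2b
14) 1141.304ms=7/2b +163.043ms=1/2b
Σ=4b of 4 (184bpm 2/4) — PASS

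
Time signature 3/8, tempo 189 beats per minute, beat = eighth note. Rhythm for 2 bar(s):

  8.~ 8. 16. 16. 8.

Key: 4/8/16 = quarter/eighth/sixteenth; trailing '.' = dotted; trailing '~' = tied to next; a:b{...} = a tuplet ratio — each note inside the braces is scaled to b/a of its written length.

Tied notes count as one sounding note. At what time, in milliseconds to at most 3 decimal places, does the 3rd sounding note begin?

1. 0.0ms @ 0 + 952.381ms (3)
2. 952.381ms @ 3 + 238.095ms (3/4)
3. 1190.476ms @ 15/4 + 238.095ms (3/4)
4. 1428.571ms @ 9/2 + 476.19ms (3/2)

note 3 onset = 15/4b = 1190.476ms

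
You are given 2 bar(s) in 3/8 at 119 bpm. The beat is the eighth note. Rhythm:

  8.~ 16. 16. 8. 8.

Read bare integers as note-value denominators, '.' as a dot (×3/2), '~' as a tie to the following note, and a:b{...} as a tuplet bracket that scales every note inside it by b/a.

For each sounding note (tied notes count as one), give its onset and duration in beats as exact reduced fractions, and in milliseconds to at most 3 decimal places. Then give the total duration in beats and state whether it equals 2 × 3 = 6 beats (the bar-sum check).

1) 0.0ms=0b +1134.454ms=9/4b
2) 1134.454ms=9/4b +378.151ms=3/4b
3) 1512.605ms=3b +756.303ms=3/2b
4) 2268.908ms=9/2b +756.303ms=3/2b
Σ=6b of 6 (119bpm 3/8) — PASS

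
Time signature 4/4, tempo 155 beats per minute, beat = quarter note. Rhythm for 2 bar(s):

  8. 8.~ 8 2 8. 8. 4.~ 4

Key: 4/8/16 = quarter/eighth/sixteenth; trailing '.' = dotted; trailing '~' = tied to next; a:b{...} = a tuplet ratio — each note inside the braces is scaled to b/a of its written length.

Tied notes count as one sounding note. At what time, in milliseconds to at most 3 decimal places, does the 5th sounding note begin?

note 5 onset = 19/4b = 1838.71ms

1. 0.0ms @ 0 + 290.323ms (3/4)
2. 290.323ms @ 3/4 + 483.871ms (5/4)
3. 774.194ms @ 2 + 774.194ms (2)
4. 1548.387ms @ 4 + 290.323ms (3/4)
5. 1838.71ms @ 19/4 + 290.323ms (3/4)
6. 2129.032ms @ 11/2 + 967.742ms (5/2)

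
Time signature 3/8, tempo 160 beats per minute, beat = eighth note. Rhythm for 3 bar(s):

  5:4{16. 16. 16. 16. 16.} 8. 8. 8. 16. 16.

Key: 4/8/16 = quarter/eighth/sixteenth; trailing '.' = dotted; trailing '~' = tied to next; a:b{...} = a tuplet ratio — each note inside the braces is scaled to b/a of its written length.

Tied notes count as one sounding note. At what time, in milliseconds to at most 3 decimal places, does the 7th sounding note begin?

note 7 onset = 9/2b = 1687.5ms

1. 0.0ms @ 0 + 225.0ms (3/5)
2. 225.0ms @ 3/5 + 225.0ms (3/5)
3. 450.0ms @ 6/5 + 225.0ms (3/5)
4. 675.0ms @ 9/5 + 225.0ms (3/5)
5. 900.0ms @ 12/5 + 225.0ms (3/5)
6. 1125.0ms @ 3 + 562.5ms (3/2)
7. 1687.5ms @ 9/2 + 562.5ms (3/2)
8. 2250.0ms @ 6 + 562.5ms (3/2)
9. 2812.5ms @ 15/2 + 281.25ms (3/4)
10. 3093.75ms @ 33/4 + 281.25ms (3/4)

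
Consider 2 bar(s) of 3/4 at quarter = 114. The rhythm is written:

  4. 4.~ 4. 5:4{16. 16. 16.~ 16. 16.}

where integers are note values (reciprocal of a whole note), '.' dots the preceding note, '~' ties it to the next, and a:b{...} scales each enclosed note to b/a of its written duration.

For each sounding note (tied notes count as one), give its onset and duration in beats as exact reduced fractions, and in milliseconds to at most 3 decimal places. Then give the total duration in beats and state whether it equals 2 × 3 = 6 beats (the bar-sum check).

1) 0.0ms=0b +789.474ms=3/2b
2) 789.474ms=3/2b +1578.947ms=3b
3) 2368.421ms=9/2b +157.895ms=3/10b
4) 2526.316ms=24/5b +157.895ms=3/10b
5) 2684.211ms=51/10b +315.789ms=3/5b
6) 3000.0ms=57/10b +157.895ms=3/10b
Σ=6b of 6 (114bpm 3/4) — PASS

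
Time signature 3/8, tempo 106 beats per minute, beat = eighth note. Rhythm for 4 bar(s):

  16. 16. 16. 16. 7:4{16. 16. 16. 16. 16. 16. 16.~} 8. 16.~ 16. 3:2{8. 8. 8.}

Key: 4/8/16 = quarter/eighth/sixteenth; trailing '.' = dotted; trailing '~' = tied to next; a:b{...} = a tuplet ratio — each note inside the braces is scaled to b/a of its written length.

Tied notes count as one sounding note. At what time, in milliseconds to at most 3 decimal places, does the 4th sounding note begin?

1. 0.0ms @ 0 + 424.528ms (3/4)
2. 424.528ms @ 3/4 + 424.528ms (3/4)
3. 849.057ms @ 3/2 + 424.528ms (3/4)
4. 1273.585ms @ 9/4 + 424.528ms (3/4)
5. 1698.113ms @ 3 + 242.588ms (3/7)
6. 1940.701ms @ 24/7 + 242.588ms (3/7)
7. 2183.288ms @ 27/7 + 242.588ms (3/7)
8. 2425.876ms @ 30/7 + 242.588ms (3/7)
9. 2668.464ms @ 33/7 + 242.588ms (3/7)
10. 2911.051ms @ 36/7 + 242.588ms (3/7)
11. 3153.639ms @ 39/7 + 1091.644ms (27/14)
12. 4245.283ms @ 15/2 + 849.057ms (3/2)
13. 5094.34ms @ 9 + 566.038ms (1)
14. 5660.377ms @ 10 + 566.038ms (1)
15. 6226.415ms @ 11 + 566.038ms (1)

note 4 onset = 9/4b = 1273.585ms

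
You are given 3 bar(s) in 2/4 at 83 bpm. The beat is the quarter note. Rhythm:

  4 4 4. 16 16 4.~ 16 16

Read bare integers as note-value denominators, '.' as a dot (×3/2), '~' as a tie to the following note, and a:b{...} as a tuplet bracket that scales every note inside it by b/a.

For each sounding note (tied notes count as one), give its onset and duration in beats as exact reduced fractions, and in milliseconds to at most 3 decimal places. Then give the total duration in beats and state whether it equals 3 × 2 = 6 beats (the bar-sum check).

1) 0.0ms=0b +722.892ms=1b
2) 722.892ms=1b +722.892ms=1b
3) 1445.783ms=2b +1084.337ms=3/2b
4) 2530.12ms=7/2b +180.723ms=1/4b
5) 2710.843ms=15/4b +180.723ms=1/4b
6) 2891.566ms=4b +1265.06ms=7/4b
7) 4156.627ms=23/4b +180.723ms=1/4b
Σ=6b of 6 (83bpm 2/4) — PASS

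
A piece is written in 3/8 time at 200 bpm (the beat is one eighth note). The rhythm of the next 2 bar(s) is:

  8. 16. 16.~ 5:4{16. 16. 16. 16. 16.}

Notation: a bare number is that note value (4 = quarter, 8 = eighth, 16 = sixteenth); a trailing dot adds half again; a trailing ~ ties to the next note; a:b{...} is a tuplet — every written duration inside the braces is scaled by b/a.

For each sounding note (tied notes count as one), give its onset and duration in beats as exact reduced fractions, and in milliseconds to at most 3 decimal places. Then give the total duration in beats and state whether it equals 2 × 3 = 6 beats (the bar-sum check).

1) 0.0ms=0b +450.0ms=3/2b
2) 450.0ms=3/2b +225.0ms=3/4b
3) 675.0ms=9/4b +405.0ms=27/20b
4) 1080.0ms=18/5b +180.0ms=3/5b
5) 1260.0ms=21/5b +180.0ms=3/5b
6) 1440.0ms=24/5b +180.0ms=3/5b
7) 1620.0ms=27/5b +180.0ms=3/5b
Σ=6b of 6 (200bpm 3/8) — PASS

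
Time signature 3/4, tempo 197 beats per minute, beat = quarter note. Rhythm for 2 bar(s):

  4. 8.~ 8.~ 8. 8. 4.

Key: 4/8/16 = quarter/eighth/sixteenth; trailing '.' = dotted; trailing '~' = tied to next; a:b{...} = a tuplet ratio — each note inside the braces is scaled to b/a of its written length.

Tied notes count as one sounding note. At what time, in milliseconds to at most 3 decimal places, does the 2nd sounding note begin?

1. 0.0ms @ 0 + 456.853ms (3/2)
2. 456.853ms @ 3/2 + 685.279ms (9/4)
3. 1142.132ms @ 15/4 + 228.426ms (3/4)
4. 1370.558ms @ 9/2 + 456.853ms (3/2)

note 2 onset = 3/2b = 456.853ms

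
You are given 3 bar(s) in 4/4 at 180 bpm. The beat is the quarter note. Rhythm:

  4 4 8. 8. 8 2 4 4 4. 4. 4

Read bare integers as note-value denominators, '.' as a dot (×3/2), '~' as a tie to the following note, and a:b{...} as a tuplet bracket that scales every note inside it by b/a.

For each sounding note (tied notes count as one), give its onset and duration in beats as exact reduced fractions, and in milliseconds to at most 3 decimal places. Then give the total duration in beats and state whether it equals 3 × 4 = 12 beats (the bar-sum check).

1) 0.0ms=0b +333.333ms=1b
2) 333.333ms=1b +333.333ms=1b
3) 666.667ms=2b +250.0ms=3/4b
4) 916.667ms=11/4b +250.0ms=3/4b
5) 1166.667ms=7/2b +166.667ms=1/2b
6) 1333.333ms=4b +666.667ms=2b
7) 2000.0ms=6b +333.333ms=1b
8) 2333.333ms=7b +333.333ms=1b
9) 2666.667ms=8b +500.0ms=3/2b
10) 3166.667ms=19/2b +500.0ms=3/2b
11) 3666.667ms=11b +333.333ms=1b
Σ=12b of 12 (180bpm 4/4) — PASS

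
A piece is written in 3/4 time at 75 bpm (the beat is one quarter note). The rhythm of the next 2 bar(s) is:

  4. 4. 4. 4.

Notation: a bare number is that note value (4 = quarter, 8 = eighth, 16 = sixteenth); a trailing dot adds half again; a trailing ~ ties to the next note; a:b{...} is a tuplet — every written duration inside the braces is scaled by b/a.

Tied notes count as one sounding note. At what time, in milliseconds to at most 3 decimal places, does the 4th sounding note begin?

note 4 onset = 9/2b = 3600.0ms

1. 0.0ms @ 0 + 1200.0ms (3/2)
2. 1200.0ms @ 3/2 + 1200.0ms (3/2)
3. 2400.0ms @ 3 + 1200.0ms (3/2)
4. 3600.0ms @ 9/2 + 1200.0ms (3/2)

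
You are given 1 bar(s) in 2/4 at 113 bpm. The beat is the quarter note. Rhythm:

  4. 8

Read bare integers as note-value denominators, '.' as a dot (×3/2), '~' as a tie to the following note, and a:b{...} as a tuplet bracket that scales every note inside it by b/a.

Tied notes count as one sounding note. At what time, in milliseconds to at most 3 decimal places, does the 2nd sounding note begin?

1. 0.0ms @ 0 + 796.46ms (3/2)
2. 796.46ms @ 3/2 + 265.487ms (1/2)

note 2 onset = 3/2b = 796.46ms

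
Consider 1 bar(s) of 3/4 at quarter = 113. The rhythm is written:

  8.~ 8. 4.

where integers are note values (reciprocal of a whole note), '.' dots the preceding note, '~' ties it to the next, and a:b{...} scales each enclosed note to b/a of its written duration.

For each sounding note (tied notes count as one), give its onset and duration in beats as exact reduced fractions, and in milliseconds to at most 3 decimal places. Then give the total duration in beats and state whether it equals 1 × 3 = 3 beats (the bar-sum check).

1) 0.0ms=0b +796.46ms=3/2b
2) 796.46ms=3/2b +796.46ms=3/2b
Σ=3b of 3 (113bpm 3/4) — PASS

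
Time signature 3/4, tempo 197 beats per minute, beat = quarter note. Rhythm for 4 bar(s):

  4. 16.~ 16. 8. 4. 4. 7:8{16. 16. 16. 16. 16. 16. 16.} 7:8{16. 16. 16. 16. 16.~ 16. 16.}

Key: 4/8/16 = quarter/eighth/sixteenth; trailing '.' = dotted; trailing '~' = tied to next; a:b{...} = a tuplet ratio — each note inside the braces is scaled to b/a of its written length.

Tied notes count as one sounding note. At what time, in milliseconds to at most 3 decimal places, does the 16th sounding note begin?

1. 0.0ms @ 0 + 456.853ms (3/2)
2. 456.853ms @ 3/2 + 228.426ms (3/4)
3. 685.279ms @ 9/4 + 228.426ms (3/4)
4. 913.706ms @ 3 + 456.853ms (3/2)
5. 1370.558ms @ 9/2 + 456.853ms (3/2)
6. 1827.411ms @ 6 + 130.529ms (3/7)
7. 1957.941ms @ 45/7 + 130.529ms (3/7)
8. 2088.47ms @ 48/7 + 130.529ms (3/7)
9. 2218.999ms @ 51/7 + 130.529ms (3/7)
10. 2349.529ms @ 54/7 + 130.529ms (3/7)
11. 2480.058ms @ 57/7 + 130.529ms (3/7)
12. 2610.587ms @ 60/7 + 130.529ms (3/7)
13. 2741.117ms @ 9 + 130.529ms (3/7)
14. 2871.646ms @ 66/7 + 130.529ms (3/7)
15. 3002.175ms @ 69/7 + 130.529ms (3/7)
16. 3132.705ms @ 72/7 + 130.529ms (3/7)
17. 3263.234ms @ 75/7 + 261.059ms (6/7)
18. 3524.293ms @ 81/7 + 130.529ms (3/7)

note 16 onset = 72/7b = 3132.705ms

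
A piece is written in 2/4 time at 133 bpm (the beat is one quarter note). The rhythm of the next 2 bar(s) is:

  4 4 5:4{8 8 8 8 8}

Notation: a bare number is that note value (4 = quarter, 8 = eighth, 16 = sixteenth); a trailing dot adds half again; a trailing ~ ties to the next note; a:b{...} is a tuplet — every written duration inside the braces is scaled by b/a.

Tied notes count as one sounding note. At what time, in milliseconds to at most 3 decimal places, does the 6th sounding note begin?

note 6 onset = 16/5b = 1443.609ms

1. 0.0ms @ 0 + 451.128ms (1)
2. 451.128ms @ 1 + 451.128ms (1)
3. 902.256ms @ 2 + 180.451ms (2/5)
4. 1082.707ms @ 12/5 + 180.451ms (2/5)
5. 1263.158ms @ 14/5 + 180.451ms (2/5)
6. 1443.609ms @ 16/5 + 180.451ms (2/5)
7. 1624.06ms @ 18/5 + 180.451ms (2/5)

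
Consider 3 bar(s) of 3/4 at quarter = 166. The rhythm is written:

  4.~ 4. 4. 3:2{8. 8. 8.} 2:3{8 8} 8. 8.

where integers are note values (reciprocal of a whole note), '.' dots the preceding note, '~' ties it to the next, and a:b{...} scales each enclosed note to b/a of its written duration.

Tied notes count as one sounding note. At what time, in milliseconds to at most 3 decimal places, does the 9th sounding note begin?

note 9 onset = 33/4b = 2981.928ms

1. 0.0ms @ 0 + 1084.337ms (3)
2. 1084.337ms @ 3 + 542.169ms (3/2)
3. 1626.506ms @ 9/2 + 180.723ms (1/2)
4. 1807.229ms @ 5 + 180.723ms (1/2)
5. 1987.952ms @ 11/2 + 180.723ms (1/2)
6. 2168.675ms @ 6 + 271.084ms (3/4)
7. 2439.759ms @ 27/4 + 271.084ms (3/4)
8. 2710.843ms @ 15/2 + 271.084ms (3/4)
9. 2981.928ms @ 33/4 + 271.084ms (3/4)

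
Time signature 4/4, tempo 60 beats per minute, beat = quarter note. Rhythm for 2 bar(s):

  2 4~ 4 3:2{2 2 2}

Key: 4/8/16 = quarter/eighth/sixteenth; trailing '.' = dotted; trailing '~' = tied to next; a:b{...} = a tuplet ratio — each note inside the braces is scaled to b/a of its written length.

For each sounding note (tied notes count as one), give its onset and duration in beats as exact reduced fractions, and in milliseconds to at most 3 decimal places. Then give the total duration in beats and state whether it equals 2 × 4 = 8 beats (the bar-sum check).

1) 0.0ms=0b +2000.0ms=2b
2) 2000.0ms=2b +2000.0ms=2b
3) 4000.0ms=4b +1333.333ms=4/3b
4) 5333.333ms=16/3b +1333.333ms=4/3b
5) 6666.667ms=20/3b +1333.333ms=4/3b
Σ=8b of 8 (60bpm 4/4) — PASS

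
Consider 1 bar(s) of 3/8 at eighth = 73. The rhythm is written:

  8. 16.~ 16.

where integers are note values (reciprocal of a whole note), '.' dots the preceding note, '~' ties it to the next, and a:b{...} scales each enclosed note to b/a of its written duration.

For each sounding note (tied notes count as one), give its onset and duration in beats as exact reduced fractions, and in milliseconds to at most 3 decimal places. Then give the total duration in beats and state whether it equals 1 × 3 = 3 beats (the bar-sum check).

1) 0.0ms=0b +1232.877ms=3/2b
2) 1232.877ms=3/2b +1232.877ms=3/2b
Σ=3b of 3 (73bpm 3/8) — PASS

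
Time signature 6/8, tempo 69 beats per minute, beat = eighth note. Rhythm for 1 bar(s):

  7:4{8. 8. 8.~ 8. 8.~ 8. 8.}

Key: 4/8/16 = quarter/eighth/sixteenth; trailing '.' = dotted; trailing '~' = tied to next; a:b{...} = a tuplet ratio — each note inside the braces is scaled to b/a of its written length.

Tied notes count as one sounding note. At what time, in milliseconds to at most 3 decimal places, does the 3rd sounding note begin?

note 3 onset = 12/7b = 1490.683ms

1. 0.0ms @ 0 + 745.342ms (6/7)
2. 745.342ms @ 6/7 + 745.342ms (6/7)
3. 1490.683ms @ 12/7 + 1490.683ms (12/7)
4. 2981.366ms @ 24/7 + 1490.683ms (12/7)
5. 4472.05ms @ 36/7 + 745.342ms (6/7)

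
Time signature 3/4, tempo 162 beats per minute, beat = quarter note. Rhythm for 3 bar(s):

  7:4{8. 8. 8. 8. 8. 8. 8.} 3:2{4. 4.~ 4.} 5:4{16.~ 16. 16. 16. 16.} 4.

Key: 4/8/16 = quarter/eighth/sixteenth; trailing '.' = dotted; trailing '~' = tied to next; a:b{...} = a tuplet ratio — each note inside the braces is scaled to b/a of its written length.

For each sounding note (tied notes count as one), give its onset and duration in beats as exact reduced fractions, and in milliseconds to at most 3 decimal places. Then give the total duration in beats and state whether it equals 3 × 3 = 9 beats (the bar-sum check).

1) 0.0ms=0b +158.73ms=3/7b
2) 158.73ms=3/7b +158.73ms=3/7b
3) 317.46ms=6/7b +158.73ms=3/7b
4) 476.19ms=9/7b +158.73ms=3/7b
5) 634.921ms=12/7b +158.73ms=3/7b
6) 793.651ms=15/7b +158.73ms=3/7b
7) 952.381ms=18/7b +158.73ms=3/7b
8) 1111.111ms=3b +370.37ms=1b
9) 1481.481ms=4b +740.741ms=2b
10) 2222.222ms=6b +222.222ms=3/5b
11) 2444.444ms=33/5b +111.111ms=3/10b
12) 2555.556ms=69/10b +111.111ms=3/10b
13) 2666.667ms=36/5b +111.111ms=3/10b
14) 2777.778ms=15/2b +555.556ms=3/2b
Σ=9b of 9 (162bpm 3/4) — PASS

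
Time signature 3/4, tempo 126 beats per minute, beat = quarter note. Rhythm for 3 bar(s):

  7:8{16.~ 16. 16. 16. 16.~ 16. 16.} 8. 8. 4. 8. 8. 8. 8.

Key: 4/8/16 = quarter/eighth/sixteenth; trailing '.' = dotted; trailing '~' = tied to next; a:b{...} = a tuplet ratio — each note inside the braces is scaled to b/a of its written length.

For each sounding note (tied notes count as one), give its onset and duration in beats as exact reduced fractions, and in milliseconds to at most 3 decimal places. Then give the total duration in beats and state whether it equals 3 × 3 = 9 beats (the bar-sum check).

1) 0.0ms=0b +408.163ms=6/7b
2) 408.163ms=6/7b +204.082ms=3/7b
3) 612.245ms=9/7b +204.082ms=3/7b
4) 816.327ms=12/7b +408.163ms=6/7b
5) 1224.49ms=18/7b +204.082ms=3/7b
6) 1428.571ms=3b +357.143ms=3/4b
7) 1785.714ms=15/4b +357.143ms=3/4b
8) 2142.857ms=9/2b +714.286ms=3/2b
9) 2857.143ms=6b +357.143ms=3/4b
10) 3214.286ms=27/4b +357.143ms=3/4b
11) 3571.429ms=15/2b +357.143ms=3/4b
12) 3928.571ms=33/4b +357.143ms=3/4b
Σ=9b of 9 (126bpm 3/4) — PASS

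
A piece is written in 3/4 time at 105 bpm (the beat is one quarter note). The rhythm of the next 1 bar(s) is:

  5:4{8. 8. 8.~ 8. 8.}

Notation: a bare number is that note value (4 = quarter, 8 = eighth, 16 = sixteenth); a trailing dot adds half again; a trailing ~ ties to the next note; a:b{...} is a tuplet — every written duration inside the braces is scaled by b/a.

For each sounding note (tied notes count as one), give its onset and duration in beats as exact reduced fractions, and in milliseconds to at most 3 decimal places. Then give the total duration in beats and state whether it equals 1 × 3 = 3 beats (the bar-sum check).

1) 0.0ms=0b +342.857ms=3/5b
2) 342.857ms=3/5b +342.857ms=3/5b
3) 685.714ms=6/5b +685.714ms=6/5b
4) 1371.429ms=12/5b +342.857ms=3/5b
Σ=3b of 3 (105bpm 3/4) — PASS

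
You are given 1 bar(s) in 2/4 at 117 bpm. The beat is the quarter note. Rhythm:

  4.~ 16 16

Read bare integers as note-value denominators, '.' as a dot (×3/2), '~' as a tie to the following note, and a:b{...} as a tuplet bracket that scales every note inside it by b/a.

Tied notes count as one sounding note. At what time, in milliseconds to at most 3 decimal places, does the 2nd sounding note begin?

note 2 onset = 7/4b = 897.436ms

1. 0.0ms @ 0 + 897.436ms (7/4)
2. 897.436ms @ 7/4 + 128.205ms (1/4)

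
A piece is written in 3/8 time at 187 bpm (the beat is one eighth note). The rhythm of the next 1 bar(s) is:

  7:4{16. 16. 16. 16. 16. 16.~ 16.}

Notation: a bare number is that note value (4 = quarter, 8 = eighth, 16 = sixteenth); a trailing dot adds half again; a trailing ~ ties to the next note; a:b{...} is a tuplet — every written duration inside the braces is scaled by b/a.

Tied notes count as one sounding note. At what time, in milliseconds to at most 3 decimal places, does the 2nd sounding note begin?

1. 0.0ms @ 0 + 137.51ms (3/7)
2. 137.51ms @ 3/7 + 137.51ms (3/7)
3. 275.019ms @ 6/7 + 137.51ms (3/7)
4. 412.529ms @ 9/7 + 137.51ms (3/7)
5. 550.038ms @ 12/7 + 137.51ms (3/7)
6. 687.548ms @ 15/7 + 275.019ms (6/7)

note 2 onset = 3/7b = 137.51ms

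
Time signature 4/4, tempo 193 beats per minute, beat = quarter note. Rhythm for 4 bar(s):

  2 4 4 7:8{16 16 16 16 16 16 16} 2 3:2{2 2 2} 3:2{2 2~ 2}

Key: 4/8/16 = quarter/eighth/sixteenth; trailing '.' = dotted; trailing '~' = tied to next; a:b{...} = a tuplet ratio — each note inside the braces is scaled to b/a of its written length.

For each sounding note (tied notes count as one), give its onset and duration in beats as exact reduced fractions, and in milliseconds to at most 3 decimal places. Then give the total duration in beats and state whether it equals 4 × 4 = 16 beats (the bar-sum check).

1) 0.0ms=0b +621.762ms=2b
2) 621.762ms=2b +310.881ms=1b
3) 932.642ms=3b +310.881ms=1b
4) 1243.523ms=4b +88.823ms=2/7b
5) 1332.346ms=30/7b +88.823ms=2/7b
6) 1421.17ms=32/7b +88.823ms=2/7b
7) 1509.993ms=34/7b +88.823ms=2/7b
8) 1598.816ms=36/7b +88.823ms=2/7b
9) 1687.639ms=38/7b +88.823ms=2/7b
10) 1776.462ms=40/7b +88.823ms=2/7b
11) 1865.285ms=6b +621.762ms=2b
12) 2487.047ms=8b +414.508ms=4/3b
13) 2901.554ms=28/3b +414.508ms=4/3b
14) 3316.062ms=32/3b +414.508ms=4/3b
15) 3730.57ms=12b +414.508ms=4/3b
16) 4145.078ms=40/3b +829.016ms=8/3b
Σ=16b of 16 (193bpm 4/4) — PASS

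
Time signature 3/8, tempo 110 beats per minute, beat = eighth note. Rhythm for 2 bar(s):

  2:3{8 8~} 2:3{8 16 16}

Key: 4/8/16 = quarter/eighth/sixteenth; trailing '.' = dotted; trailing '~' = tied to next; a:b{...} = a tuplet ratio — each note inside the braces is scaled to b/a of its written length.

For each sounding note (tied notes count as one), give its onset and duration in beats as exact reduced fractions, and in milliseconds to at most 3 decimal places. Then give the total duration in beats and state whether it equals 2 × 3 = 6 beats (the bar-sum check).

1) 0.0ms=0b +818.182ms=3/2b
2) 818.182ms=3/2b +1636.364ms=3b
3) 2454.545ms=9/2b +409.091ms=3/4b
4) 2863.636ms=21/4b +409.091ms=3/4b
Σ=6b of 6 (110bpm 3/8) — PASS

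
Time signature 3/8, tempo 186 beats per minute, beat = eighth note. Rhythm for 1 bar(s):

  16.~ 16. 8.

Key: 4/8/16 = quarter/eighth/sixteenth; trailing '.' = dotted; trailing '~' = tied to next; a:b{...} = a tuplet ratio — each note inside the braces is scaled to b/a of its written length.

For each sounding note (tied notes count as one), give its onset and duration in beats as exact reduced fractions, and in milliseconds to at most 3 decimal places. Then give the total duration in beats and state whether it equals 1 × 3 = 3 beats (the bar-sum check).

1) 0.0ms=0b +483.871ms=3/2b
2) 483.871ms=3/2b +483.871ms=3/2b
Σ=3b of 3 (186bpm 3/8) — PASS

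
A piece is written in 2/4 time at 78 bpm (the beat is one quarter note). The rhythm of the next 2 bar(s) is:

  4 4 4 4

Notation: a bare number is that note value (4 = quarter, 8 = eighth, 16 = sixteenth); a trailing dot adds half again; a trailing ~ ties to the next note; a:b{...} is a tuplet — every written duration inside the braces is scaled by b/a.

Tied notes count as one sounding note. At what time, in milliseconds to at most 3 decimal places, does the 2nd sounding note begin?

note 2 onset = 1b = 769.231ms

1. 0.0ms @ 0 + 769.231ms (1)
2. 769.231ms @ 1 + 769.231ms (1)
3. 1538.462ms @ 2 + 769.231ms (1)
4. 2307.692ms @ 3 + 769.231ms (1)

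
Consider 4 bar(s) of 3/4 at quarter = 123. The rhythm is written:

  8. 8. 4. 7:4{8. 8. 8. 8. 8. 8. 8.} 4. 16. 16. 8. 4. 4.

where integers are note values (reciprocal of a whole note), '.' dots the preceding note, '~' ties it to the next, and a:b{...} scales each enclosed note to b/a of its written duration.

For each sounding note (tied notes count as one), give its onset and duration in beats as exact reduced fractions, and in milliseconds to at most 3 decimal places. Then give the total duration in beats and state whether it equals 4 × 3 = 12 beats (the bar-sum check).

1) 0.0ms=0b +365.854ms=3/4b
2) 365.854ms=3/4b +365.854ms=3/4b
3) 731.707ms=3/2b +731.707ms=3/2b
4) 1463.415ms=3b +209.059ms=3/7b
5) 1672.474ms=24/7b +209.059ms=3/7b
6) 1881.533ms=27/7b +209.059ms=3/7b
7) 2090.592ms=30/7b +209.059ms=3/7b
8) 2299.652ms=33/7b +209.059ms=3/7b
9) 2508.711ms=36/7b +209.059ms=3/7b
10) 2717.77ms=39/7b +209.059ms=3/7b
11) 2926.829ms=6b +731.707ms=3/2b
12) 3658.537ms=15/2b +182.927ms=3/8b
13) 3841.463ms=63/8b +182.927ms=3/8b
14) 4024.39ms=33/4b +365.854ms=3/4b
15) 4390.244ms=9b +731.707ms=3/2b
16) 5121.951ms=21/2b +731.707ms=3/2b
Σ=12b of 12 (123bpm 3/4) — PASS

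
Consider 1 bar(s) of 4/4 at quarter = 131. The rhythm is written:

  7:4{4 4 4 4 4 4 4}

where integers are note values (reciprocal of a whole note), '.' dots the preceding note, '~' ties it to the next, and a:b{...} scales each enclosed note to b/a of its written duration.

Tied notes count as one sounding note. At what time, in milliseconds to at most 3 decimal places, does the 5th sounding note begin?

1. 0.0ms @ 0 + 261.723ms (4/7)
2. 261.723ms @ 4/7 + 261.723ms (4/7)
3. 523.446ms @ 8/7 + 261.723ms (4/7)
4. 785.169ms @ 12/7 + 261.723ms (4/7)
5. 1046.892ms @ 16/7 + 261.723ms (4/7)
6. 1308.615ms @ 20/7 + 261.723ms (4/7)
7. 1570.338ms @ 24/7 + 261.723ms (4/7)

note 5 onset = 16/7b = 1046.892ms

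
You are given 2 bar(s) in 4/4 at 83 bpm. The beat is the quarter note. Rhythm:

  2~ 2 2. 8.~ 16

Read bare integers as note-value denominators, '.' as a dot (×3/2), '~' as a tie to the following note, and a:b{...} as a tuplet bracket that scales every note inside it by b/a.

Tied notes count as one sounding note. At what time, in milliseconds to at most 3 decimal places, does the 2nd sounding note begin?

note 2 onset = 4b = 2891.566ms

1. 0.0ms @ 0 + 2891.566ms (4)
2. 2891.566ms @ 4 + 2168.675ms (3)
3. 5060.241ms @ 7 + 722.892ms (1)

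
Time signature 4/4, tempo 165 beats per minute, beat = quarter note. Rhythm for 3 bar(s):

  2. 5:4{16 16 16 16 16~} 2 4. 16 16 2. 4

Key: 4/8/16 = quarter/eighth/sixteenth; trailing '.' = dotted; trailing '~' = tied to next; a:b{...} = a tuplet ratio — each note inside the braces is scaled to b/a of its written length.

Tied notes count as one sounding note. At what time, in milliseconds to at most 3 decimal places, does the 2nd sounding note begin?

1. 0.0ms @ 0 + 1090.909ms (3)
2. 1090.909ms @ 3 + 72.727ms (1/5)
3. 1163.636ms @ 16/5 + 72.727ms (1/5)
4. 1236.364ms @ 17/5 + 72.727ms (1/5)
5. 1309.091ms @ 18/5 + 72.727ms (1/5)
6. 1381.818ms @ 19/5 + 800.0ms (11/5)
7. 2181.818ms @ 6 + 545.455ms (3/2)
8. 2727.273ms @ 15/2 + 90.909ms (1/4)
9. 2818.182ms @ 31/4 + 90.909ms (1/4)
10. 2909.091ms @ 8 + 1090.909ms (3)
11. 4000.0ms @ 11 + 363.636ms (1)

note 2 onset = 3b = 1090.909ms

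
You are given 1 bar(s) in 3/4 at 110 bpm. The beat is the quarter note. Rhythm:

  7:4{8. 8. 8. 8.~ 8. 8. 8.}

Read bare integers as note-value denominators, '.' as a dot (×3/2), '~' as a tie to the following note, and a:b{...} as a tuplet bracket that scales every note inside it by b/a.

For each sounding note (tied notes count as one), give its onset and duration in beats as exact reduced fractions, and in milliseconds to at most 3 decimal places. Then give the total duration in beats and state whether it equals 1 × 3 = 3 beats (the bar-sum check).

1) 0.0ms=0b +233.766ms=3/7b
2) 233.766ms=3/7b +233.766ms=3/7b
3) 467.532ms=6/7b +233.766ms=3/7b
4) 701.299ms=9/7b +467.532ms=6/7b
5) 1168.831ms=15/7b +233.766ms=3/7b
6) 1402.597ms=18/7b +233.766ms=3/7b
Σ=3b of 3 (110bpm 3/4) — PASS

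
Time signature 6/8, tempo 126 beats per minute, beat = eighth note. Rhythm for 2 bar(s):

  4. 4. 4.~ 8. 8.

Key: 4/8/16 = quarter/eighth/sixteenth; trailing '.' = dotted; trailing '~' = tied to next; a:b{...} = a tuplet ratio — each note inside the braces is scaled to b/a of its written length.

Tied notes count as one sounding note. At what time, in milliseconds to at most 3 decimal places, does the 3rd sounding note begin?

1. 0.0ms @ 0 + 1428.571ms (3)
2. 1428.571ms @ 3 + 1428.571ms (3)
3. 2857.143ms @ 6 + 2142.857ms (9/2)
4. 5000.0ms @ 21/2 + 714.286ms (3/2)

note 3 onset = 6b = 2857.143ms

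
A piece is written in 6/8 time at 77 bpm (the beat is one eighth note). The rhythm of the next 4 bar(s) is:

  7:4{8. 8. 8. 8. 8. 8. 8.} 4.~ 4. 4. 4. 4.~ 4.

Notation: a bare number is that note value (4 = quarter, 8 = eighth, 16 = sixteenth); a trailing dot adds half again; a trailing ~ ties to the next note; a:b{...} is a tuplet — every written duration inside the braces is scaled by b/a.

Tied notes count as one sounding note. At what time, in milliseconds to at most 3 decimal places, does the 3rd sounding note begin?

1. 0.0ms @ 0 + 667.904ms (6/7)
2. 667.904ms @ 6/7 + 667.904ms (6/7)
3. 1335.807ms @ 12/7 + 667.904ms (6/7)
4. 2003.711ms @ 18/7 + 667.904ms (6/7)
5. 2671.614ms @ 24/7 + 667.904ms (6/7)
6. 3339.518ms @ 30/7 + 667.904ms (6/7)
7. 4007.421ms @ 36/7 + 667.904ms (6/7)
8. 4675.325ms @ 6 + 4675.325ms (6)
9. 9350.649ms @ 12 + 2337.662ms (3)
10. 11688.312ms @ 15 + 2337.662ms (3)
11. 14025.974ms @ 18 + 4675.325ms (6)

note 3 onset = 12/7b = 1335.807ms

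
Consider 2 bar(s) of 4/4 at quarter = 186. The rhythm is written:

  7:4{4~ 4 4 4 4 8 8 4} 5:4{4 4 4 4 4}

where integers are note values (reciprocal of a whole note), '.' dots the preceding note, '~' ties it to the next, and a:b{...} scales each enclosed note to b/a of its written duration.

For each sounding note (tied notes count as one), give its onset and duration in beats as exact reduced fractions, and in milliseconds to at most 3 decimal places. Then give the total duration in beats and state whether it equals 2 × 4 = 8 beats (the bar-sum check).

1) 0.0ms=0b +368.664ms=8/7b
2) 368.664ms=8/7b +184.332ms=4/7b
3) 552.995ms=12/7b +184.332ms=4/7b
4) 737.327ms=16/7b +184.332ms=4/7b
5) 921.659ms=20/7b +92.166ms=2/7b
6) 1013.825ms=22/7b +92.166ms=2/7b
7) 1105.991ms=24/7b +184.332ms=4/7b
8) 1290.323ms=4b +258.065ms=4/5b
9) 1548.387ms=24/5b +258.065ms=4/5b
10) 1806.452ms=28/5b +258.065ms=4/5b
11) 2064.516ms=32/5b +258.065ms=4/5b
12) 2322.581ms=36/5b +258.065ms=4/5b
Σ=8b of 8 (186bpm 4/4) — PASS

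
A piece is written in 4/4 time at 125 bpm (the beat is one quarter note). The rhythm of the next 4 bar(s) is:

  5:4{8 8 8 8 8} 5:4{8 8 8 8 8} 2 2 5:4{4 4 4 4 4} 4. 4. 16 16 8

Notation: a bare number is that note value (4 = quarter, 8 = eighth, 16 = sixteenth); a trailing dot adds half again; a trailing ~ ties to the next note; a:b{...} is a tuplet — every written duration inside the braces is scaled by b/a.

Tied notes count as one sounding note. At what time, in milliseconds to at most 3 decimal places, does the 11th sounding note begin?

1. 0.0ms @ 0 + 192.0ms (2/5)
2. 192.0ms @ 2/5 + 192.0ms (2/5)
3. 384.0ms @ 4/5 + 192.0ms (2/5)
4. 576.0ms @ 6/5 + 192.0ms (2/5)
5. 768.0ms @ 8/5 + 192.0ms (2/5)
6. 960.0ms @ 2 + 192.0ms (2/5)
7. 1152.0ms @ 12/5 + 192.0ms (2/5)
8. 1344.0ms @ 14/5 + 192.0ms (2/5)
9. 1536.0ms @ 16/5 + 192.0ms (2/5)
10. 1728.0ms @ 18/5 + 192.0ms (2/5)
11. 1920.0ms @ 4 + 960.0ms (2)
12. 2880.0ms @ 6 + 960.0ms (2)
13. 3840.0ms @ 8 + 384.0ms (4/5)
14. 4224.0ms @ 44/5 + 384.0ms (4/5)
15. 4608.0ms @ 48/5 + 384.0ms (4/5)
16. 4992.0ms @ 52/5 + 384.0ms (4/5)
17. 5376.0ms @ 56/5 + 384.0ms (4/5)
18. 5760.0ms @ 12 + 720.0ms (3/2)
19. 6480.0ms @ 27/2 + 720.0ms (3/2)
20. 7200.0ms @ 15 + 120.0ms (1/4)
21. 7320.0ms @ 61/4 + 120.0ms (1/4)
22. 7440.0ms @ 31/2 + 240.0ms (1/2)

note 11 onset = 4b = 1920.0ms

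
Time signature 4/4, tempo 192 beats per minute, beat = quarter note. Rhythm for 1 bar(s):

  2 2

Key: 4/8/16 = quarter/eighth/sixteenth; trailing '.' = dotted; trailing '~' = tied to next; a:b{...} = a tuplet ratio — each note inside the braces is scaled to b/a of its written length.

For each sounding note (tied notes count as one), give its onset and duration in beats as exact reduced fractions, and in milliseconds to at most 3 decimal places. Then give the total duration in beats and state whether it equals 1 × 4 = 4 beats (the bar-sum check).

1) 0.0ms=0b +625.0ms=2b
2) 625.0ms=2b +625.0ms=2b
Σ=4b of 4 (192bpm 4/4) — PASS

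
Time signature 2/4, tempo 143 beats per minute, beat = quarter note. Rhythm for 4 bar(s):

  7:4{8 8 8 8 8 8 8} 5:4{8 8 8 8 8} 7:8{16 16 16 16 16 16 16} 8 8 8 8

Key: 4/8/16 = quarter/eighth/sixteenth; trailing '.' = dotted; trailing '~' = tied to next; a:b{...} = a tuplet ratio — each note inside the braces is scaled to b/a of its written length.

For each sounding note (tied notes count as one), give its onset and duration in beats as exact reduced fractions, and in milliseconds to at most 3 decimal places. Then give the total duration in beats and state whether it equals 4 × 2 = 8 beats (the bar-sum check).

1) 0.0ms=0b +119.88ms=2/7b
2) 119.88ms=2/7b +119.88ms=2/7b
3) 239.76ms=4/7b +119.88ms=2/7b
4) 359.64ms=6/7b +119.88ms=2/7b
5) 479.52ms=8/7b +119.88ms=2/7b
6) 599.401ms=10/7b +119.88ms=2/7b
7) 719.281ms=12/7b +119.88ms=2/7b
8) 839.161ms=2b +167.832ms=2/5b
9) 1006.993ms=12/5b +167.832ms=2/5b
10) 1174.825ms=14/5b +167.832ms=2/5b
11) 1342.657ms=16/5b +167.832ms=2/5b
12) 1510.49ms=18/5b +167.832ms=2/5b
13) 1678.322ms=4b +119.88ms=2/7b
14) 1798.202ms=30/7b +119.88ms=2/7b
15) 1918.082ms=32/7b +119.88ms=2/7b
16) 2037.962ms=34/7b +119.88ms=2/7b
17) 2157.842ms=36/7b +119.88ms=2/7b
18) 2277.722ms=38/7b +119.88ms=2/7b
19) 2397.602ms=40/7b +119.88ms=2/7b
20) 2517.483ms=6b +209.79ms=1/2b
21) 2727.273ms=13/2b +209.79ms=1/2b
22) 2937.063ms=7b +209.79ms=1/2b
23) 3146.853ms=15/2b +209.79ms=1/2b
Σ=8b of 8 (143bpm 2/4) — PASS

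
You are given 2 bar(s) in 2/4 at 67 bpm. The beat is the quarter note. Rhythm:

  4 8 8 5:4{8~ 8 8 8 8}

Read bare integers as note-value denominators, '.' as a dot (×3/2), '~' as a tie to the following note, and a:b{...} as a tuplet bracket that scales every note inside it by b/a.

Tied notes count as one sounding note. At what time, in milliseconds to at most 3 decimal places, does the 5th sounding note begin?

note 5 onset = 14/5b = 2507.463ms

1. 0.0ms @ 0 + 895.522ms (1)
2. 895.522ms @ 1 + 447.761ms (1/2)
3. 1343.284ms @ 3/2 + 447.761ms (1/2)
4. 1791.045ms @ 2 + 716.418ms (4/5)
5. 2507.463ms @ 14/5 + 358.209ms (2/5)
6. 2865.672ms @ 16/5 + 358.209ms (2/5)
7. 3223.881ms @ 18/5 + 358.209ms (2/5)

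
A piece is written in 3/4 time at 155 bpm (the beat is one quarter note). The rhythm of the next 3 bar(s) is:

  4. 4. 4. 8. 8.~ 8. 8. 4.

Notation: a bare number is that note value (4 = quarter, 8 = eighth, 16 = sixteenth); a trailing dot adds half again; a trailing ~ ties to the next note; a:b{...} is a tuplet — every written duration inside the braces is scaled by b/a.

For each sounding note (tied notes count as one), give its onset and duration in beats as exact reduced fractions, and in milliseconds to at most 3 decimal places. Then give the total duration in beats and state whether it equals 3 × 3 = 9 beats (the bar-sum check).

1) 0.0ms=0b +580.645ms=3/2b
2) 580.645ms=3/2b +580.645ms=3/2b
3) 1161.29ms=3b +580.645ms=3/2b
4) 1741.935ms=9/2b +290.323ms=3/4b
5) 2032.258ms=21/4b +580.645ms=3/2b
6) 2612.903ms=27/4b +290.323ms=3/4b
7) 2903.226ms=15/2b +580.645ms=3/2b
Σ=9b of 9 (155bpm 3/4) — PASS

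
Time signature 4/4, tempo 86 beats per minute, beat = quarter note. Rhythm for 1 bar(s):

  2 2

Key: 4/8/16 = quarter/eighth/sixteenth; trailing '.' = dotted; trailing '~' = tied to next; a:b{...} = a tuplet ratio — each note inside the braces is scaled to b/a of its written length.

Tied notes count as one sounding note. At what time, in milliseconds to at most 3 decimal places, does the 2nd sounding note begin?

note 2 onset = 2b = 1395.349ms

1. 0.0ms @ 0 + 1395.349ms (2)
2. 1395.349ms @ 2 + 1395.349ms (2)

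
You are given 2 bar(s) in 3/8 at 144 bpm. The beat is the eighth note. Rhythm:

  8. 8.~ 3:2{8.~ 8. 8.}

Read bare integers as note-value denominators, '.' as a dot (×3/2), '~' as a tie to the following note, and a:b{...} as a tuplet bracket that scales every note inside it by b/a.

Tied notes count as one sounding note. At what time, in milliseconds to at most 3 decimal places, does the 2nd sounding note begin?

1. 0.0ms @ 0 + 625.0ms (3/2)
2. 625.0ms @ 3/2 + 1458.333ms (7/2)
3. 2083.333ms @ 5 + 416.667ms (1)

note 2 onset = 3/2b = 625.0ms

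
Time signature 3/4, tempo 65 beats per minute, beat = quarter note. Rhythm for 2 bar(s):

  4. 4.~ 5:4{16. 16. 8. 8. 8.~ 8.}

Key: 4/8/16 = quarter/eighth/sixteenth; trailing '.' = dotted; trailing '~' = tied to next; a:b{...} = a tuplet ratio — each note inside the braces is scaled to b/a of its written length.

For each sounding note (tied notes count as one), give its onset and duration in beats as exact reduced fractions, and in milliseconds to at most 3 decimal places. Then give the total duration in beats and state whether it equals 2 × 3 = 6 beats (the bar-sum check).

1) 0.0ms=0b +1384.615ms=3/2b
2) 1384.615ms=3/2b +1661.538ms=9/5b
3) 3046.154ms=33/10b +276.923ms=3/10b
4) 3323.077ms=18/5b +553.846ms=3/5b
5) 3876.923ms=21/5b +553.846ms=3/5b
6) 4430.769ms=24/5b +1107.692ms=6/5b
Σ=6b of 6 (65bpm 3/4) — PASS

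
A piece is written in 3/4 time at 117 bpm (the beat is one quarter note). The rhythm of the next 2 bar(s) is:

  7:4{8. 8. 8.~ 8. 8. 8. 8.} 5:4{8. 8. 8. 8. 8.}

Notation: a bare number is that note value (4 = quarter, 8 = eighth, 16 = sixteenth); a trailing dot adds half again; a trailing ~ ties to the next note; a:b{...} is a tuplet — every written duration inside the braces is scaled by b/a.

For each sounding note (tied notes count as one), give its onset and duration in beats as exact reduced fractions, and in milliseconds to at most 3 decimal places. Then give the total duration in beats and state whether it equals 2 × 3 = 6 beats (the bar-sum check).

1) 0.0ms=0b +219.78ms=3/7b
2) 219.78ms=3/7b +219.78ms=3/7b
3) 439.56ms=6/7b +439.56ms=6/7b
4) 879.121ms=12/7b +219.78ms=3/7b
5) 1098.901ms=15/7b +219.78ms=3/7b
6) 1318.681ms=18/7b +219.78ms=3/7b
7) 1538.462ms=3b +307.692ms=3/5b
8) 1846.154ms=18/5b +307.692ms=3/5b
9) 2153.846ms=21/5b +307.692ms=3/5b
10) 2461.538ms=24/5b +307.692ms=3/5b
11) 2769.231ms=27/5b +307.692ms=3/5b
Σ=6b of 6 (117bpm 3/4) — PASS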